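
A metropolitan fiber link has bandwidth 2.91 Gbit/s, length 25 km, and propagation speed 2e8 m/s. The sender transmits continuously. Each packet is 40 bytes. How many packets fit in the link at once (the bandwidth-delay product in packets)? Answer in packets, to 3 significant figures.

Propagation delay = 25000 / 200000000 = 0.000125 s.
BDP = R × t_prop = 2910000000 × 0.000125 = 363750 bits.
In packets of 320 bits: 1140 packets.

1140 packets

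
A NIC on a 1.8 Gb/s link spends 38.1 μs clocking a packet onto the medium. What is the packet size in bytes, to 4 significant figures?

L = R × t_tx = 1800000000 b/s × 3.81e-05 s = 68580 bits.
In bytes: 68580 / 8 = 8573 bytes.

8573 bytes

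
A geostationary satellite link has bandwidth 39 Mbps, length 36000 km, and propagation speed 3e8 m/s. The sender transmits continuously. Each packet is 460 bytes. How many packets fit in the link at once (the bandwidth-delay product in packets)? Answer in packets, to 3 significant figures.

1270 packets

Propagation delay = 36000000 / 300000000 = 0.12 s.
BDP = R × t_prop = 39000000 × 0.12 = 4680000 bits.
In packets of 3680 bits: 1270 packets.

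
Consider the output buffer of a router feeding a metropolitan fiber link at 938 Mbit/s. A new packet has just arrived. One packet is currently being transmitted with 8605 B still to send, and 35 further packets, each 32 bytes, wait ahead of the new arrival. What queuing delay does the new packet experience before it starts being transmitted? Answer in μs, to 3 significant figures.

Each queued packet: L/R = 256/938000000 = 0.272921 μs.
35 queued → 9.55224 μs.
Plus remaining 68840 bits of current packet: 73.3902 μs.
Queuing delay = 82.9 μs.

82.9 μs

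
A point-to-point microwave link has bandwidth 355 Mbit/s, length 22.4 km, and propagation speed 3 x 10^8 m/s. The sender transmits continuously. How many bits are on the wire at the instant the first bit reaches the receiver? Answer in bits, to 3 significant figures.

Propagation delay = 22400 / 300000000 = 7.46667e-05 s.
BDP = R × t_prop = 355000000 × 7.46667e-05 = 26506.7 bits.

26500 bits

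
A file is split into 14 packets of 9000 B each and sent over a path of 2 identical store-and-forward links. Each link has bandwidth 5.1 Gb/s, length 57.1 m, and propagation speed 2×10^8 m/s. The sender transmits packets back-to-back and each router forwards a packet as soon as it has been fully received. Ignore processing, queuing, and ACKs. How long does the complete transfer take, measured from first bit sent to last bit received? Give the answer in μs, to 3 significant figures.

212 μs

Per-hop transmission t_tx = L/R = 72000/5100000000 = 14.1176 μs.
Per-hop propagation t_prop = 57.1/200000000 = 0.2855 μs.
Pipeline fill: first packet needs 2·t_tx to clear all hops; remaining 13 packets each add one t_tx.
Total = (2+14-1)·t_tx + 2·t_prop = 15·14.1176 + 2·0.2855 = 212 μs.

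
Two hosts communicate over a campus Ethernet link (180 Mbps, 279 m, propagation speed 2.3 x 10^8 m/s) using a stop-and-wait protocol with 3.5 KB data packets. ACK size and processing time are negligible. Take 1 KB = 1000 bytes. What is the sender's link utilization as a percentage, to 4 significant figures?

t_tx = L/R = 28000/180000000 = 0.000155556 s.
t_prop = 279/2.3e+08 = 1.21304e-06 s; RTT = 2.42609e-06 s.
Cycle = t_tx + RTT = 0.000157982 s.
Utilization = t_tx / cycle = 0.000155556/0.000157982 = 98.46 %.

98.46 %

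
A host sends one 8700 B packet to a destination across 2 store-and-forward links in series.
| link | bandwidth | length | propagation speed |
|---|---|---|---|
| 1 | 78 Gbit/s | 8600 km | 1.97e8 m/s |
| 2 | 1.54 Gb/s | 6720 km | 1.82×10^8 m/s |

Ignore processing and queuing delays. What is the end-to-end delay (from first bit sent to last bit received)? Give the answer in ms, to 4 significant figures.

80.62 ms

L = 8700 × 8 = 69600 bits.
Transmission delays (L/R per hop): 0.000892308, 0.0451948 ms; sum = 0.0460871 ms.
Propagation delays (d/s per hop): 43.6548, 36.9231 ms; sum = 80.5779 ms.
End-to-end = 80.62 ms.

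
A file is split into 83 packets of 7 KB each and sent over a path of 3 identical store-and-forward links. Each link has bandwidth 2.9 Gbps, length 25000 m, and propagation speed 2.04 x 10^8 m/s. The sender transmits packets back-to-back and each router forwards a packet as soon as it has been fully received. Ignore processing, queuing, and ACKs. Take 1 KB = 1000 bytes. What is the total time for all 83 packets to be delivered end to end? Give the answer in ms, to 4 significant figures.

Per-hop transmission t_tx = L/R = 56000/2900000000 = 0.0193103 ms.
Per-hop propagation t_prop = 25000/204000000 = 0.122549 ms.
Pipeline fill: first packet needs 3·t_tx to clear all hops; remaining 82 packets each add one t_tx.
Total = (3+83-1)·t_tx + 3·t_prop = 85·0.0193103 + 3·0.122549 = 2.009 ms.

2.009 ms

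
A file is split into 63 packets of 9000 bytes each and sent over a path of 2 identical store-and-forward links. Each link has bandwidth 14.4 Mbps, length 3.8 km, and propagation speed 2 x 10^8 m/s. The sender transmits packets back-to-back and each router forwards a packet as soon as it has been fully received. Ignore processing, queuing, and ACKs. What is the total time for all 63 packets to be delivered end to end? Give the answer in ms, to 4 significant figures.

Per-hop transmission t_tx = L/R = 72000/14400000 = 5 ms.
Per-hop propagation t_prop = 3800/200000000 = 0.019 ms.
Pipeline fill: first packet needs 2·t_tx to clear all hops; remaining 62 packets each add one t_tx.
Total = (2+63-1)·t_tx + 2·t_prop = 64·5 + 2·0.019 = 320.0 ms.

320.0 ms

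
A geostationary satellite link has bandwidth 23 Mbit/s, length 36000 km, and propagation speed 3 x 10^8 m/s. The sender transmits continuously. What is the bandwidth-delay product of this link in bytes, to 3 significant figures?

345000 bytes

Propagation delay = 36000000 / 300000000 = 0.12 s.
BDP = R × t_prop = 23000000 × 0.12 = 2760000 bits.
In bytes: 2760000/8 = 345000 bytes.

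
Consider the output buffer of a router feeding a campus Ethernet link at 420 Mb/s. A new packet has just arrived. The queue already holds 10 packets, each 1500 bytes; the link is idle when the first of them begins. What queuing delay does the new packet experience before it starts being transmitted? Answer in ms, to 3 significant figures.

Each queued packet: L/R = 12000/420000000 = 0.0285714 ms.
10 queued → 0.285714 ms.
Queuing delay = 0.286 ms.

0.286 ms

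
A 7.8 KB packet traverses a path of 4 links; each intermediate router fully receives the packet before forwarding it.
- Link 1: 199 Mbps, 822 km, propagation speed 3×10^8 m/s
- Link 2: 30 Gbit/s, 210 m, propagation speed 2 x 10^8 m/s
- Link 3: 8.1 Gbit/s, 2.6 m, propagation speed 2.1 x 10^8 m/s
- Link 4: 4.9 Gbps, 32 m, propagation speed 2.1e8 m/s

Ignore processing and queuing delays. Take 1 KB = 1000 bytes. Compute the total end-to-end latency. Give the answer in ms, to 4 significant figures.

3.077 ms

L = 62400 bits.
Transmission delays (L/R per hop): 0.313568, 0.00208, 0.0077037, 0.0127347 ms; sum = 0.336086 ms.
Propagation delays (d/s per hop): 2.74, 0.00105, 1.2381e-05, 0.000152381 ms; sum = 2.74121 ms.
End-to-end = 3.077 ms.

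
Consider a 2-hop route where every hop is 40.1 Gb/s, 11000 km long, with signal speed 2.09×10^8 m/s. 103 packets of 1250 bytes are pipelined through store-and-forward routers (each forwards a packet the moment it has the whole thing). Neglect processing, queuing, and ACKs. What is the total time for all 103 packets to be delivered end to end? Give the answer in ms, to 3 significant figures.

Per-hop transmission t_tx = L/R = 10000/40100000000 = 0.000249377 ms.
Per-hop propagation t_prop = 11000000/209000000 = 52.6316 ms.
Pipeline fill: first packet needs 2·t_tx to clear all hops; remaining 102 packets each add one t_tx.
Total = (2+103-1)·t_tx + 2·t_prop = 104·0.000249377 + 2·52.6316 = 105 ms.

105 ms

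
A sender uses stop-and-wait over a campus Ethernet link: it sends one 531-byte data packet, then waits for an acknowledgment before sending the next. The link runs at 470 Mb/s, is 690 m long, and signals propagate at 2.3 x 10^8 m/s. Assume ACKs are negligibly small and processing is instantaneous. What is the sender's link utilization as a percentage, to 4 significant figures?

60.10 %

t_tx = L/R = 4248/470000000 = 9.0383e-06 s.
t_prop = 690/2.3e+08 = 3e-06 s; RTT = 6e-06 s.
Cycle = t_tx + RTT = 1.50383e-05 s.
Utilization = t_tx / cycle = 9.0383e-06/1.50383e-05 = 60.10 %.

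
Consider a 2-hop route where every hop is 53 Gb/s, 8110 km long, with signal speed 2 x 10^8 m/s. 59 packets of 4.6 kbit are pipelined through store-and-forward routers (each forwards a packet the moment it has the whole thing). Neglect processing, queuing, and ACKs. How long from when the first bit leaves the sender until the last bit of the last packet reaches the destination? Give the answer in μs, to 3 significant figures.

Per-hop transmission t_tx = L/R = 4600/53000000000 = 0.0867925 μs.
Per-hop propagation t_prop = 8110000/200000000 = 40550 μs.
Pipeline fill: first packet needs 2·t_tx to clear all hops; remaining 58 packets each add one t_tx.
Total = (2+59-1)·t_tx + 2·t_prop = 60·0.0867925 + 2·40550 = 81100 μs.

81100 μs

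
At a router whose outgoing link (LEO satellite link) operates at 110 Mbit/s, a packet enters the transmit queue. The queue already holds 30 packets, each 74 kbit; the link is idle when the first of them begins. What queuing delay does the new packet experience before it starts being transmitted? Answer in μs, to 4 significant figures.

20180 μs

Each queued packet: L/R = 74000/110000000 = 672.727 μs.
30 queued → 20181.8 μs.
Queuing delay = 20180 μs.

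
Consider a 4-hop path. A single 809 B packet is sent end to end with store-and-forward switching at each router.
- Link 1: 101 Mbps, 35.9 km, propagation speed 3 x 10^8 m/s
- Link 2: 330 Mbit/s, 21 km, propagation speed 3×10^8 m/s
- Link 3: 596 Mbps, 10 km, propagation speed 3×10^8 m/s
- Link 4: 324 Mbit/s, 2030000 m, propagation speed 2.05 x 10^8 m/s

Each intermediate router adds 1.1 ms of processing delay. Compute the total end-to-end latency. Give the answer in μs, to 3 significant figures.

L = 809 × 8 = 6472 bits.
Transmission delays (L/R per hop): 64.0792, 19.6121, 10.8591, 19.9753 μs; sum = 114.526 μs.
Propagation delays (d/s per hop): 119.667, 70, 33.3333, 9902.44 μs; sum = 10125.4 μs.
Processing at 3 router(s): 3 × 1.1 ms = 3300 μs.
End-to-end = 13500 μs.

13500 μs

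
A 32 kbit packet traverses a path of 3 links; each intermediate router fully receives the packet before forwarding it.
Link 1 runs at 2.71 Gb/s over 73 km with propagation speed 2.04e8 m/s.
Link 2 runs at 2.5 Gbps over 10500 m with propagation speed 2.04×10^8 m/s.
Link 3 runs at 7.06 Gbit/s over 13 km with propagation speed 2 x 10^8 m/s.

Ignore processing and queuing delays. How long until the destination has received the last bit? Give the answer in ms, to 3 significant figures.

L = 32000 bits.
Transmission delays (L/R per hop): 0.0118081, 0.0128, 0.00453258 ms; sum = 0.0291407 ms.
Propagation delays (d/s per hop): 0.357843, 0.0514706, 0.065 ms; sum = 0.474314 ms.
End-to-end = 0.503 ms.

0.503 ms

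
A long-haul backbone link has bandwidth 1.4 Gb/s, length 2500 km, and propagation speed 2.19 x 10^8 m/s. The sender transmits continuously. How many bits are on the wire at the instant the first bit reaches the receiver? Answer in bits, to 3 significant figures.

16000000 bits

Propagation delay = 2500000 / 219000000 = 0.0114155 s.
BDP = R × t_prop = 1400000000 × 0.0114155 = 15981700 bits.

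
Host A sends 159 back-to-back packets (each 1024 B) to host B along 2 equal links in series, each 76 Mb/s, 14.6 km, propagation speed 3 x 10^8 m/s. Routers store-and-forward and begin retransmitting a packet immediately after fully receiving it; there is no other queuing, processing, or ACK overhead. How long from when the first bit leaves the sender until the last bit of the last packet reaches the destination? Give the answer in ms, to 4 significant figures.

Per-hop transmission t_tx = L/R = 8192/76000000 = 0.107789 ms.
Per-hop propagation t_prop = 14600/300000000 = 0.0486667 ms.
Pipeline fill: first packet needs 2·t_tx to clear all hops; remaining 158 packets each add one t_tx.
Total = (2+159-1)·t_tx + 2·t_prop = 160·0.107789 + 2·0.0486667 = 17.34 ms.

17.34 ms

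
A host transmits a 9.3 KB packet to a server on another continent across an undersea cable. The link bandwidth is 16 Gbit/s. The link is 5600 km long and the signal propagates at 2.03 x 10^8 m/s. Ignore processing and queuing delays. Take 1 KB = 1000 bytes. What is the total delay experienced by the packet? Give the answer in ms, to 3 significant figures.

27.6 ms

L = 74400 bits.
Transmission delay = L/R = 74400 / 16000000000 = 0.00465 ms.
Propagation delay = d/s = 5600000 m / 2.03e+08 m/s = 27.5862 ms.
Total = 27.6 ms.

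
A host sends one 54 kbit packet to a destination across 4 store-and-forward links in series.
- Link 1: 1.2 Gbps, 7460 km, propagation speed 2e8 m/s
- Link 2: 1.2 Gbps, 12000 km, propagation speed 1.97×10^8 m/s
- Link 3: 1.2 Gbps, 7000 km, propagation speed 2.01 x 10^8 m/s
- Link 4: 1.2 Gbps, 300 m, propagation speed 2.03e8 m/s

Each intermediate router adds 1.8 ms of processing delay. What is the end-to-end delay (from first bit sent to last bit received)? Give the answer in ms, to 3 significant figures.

139 ms

L = 54000 bits.
Transmission delay per hop = L/R = 54000/1200000000 = 0.045 ms; 4 hops → 0.18 ms.
Propagation delays (d/s per hop): 37.3, 60.9137, 34.8259, 0.00147783 ms; sum = 133.041 ms.
Processing at 3 router(s): 3 × 1.8 ms = 5.4 ms.
End-to-end = 139 ms.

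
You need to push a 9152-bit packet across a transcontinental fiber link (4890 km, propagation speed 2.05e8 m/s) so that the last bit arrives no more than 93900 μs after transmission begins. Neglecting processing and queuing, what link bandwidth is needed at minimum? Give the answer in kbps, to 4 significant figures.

130.7 kbps

Propagation delay = 4890000 / 2.05e+08 = 23853.7 μs.
Transmission budget = 93900 − 23853.7 = 70046.3 μs.
R ≥ L / t_tx = 9152 bits / 0.0700463 s = 130.7 kbps.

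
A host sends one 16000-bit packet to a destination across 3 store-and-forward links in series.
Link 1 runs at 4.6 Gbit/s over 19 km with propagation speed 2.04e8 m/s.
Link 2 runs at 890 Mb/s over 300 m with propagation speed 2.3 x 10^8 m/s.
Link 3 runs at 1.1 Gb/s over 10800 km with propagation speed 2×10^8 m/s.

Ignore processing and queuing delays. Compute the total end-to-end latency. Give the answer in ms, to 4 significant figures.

54.13 ms

Transmission delays (L/R per hop): 0.00347826, 0.0179775, 0.0145455 ms; sum = 0.0360012 ms.
Propagation delays (d/s per hop): 0.0931373, 0.00130435, 54 ms; sum = 54.0944 ms.
End-to-end = 54.13 ms.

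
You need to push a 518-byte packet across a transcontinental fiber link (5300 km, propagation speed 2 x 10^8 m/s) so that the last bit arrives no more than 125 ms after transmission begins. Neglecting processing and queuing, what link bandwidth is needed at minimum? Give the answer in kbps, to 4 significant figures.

42.07 kbps

L = 4144 bits.
Propagation delay = 5300000 / 200000000 = 26.5 ms.
Transmission budget = 125 − 26.5 = 98.5 ms.
R ≥ L / t_tx = 4144 bits / 0.0985 s = 42.07 kbps.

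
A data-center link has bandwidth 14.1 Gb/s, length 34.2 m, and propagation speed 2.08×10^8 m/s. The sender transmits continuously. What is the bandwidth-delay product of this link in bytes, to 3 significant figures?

Propagation delay = 34.2 / 208000000 = 1.64423e-07 s.
BDP = R × t_prop = 14100000000 × 1.64423e-07 = 2318.37 bits.
In bytes: 2318.37/8 = 290 bytes.

290 bytes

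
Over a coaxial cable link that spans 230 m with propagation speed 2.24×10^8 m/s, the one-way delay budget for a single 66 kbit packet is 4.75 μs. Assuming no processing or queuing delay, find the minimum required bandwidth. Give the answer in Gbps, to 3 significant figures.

17.7 Gbps

Propagation delay = 230 / 2.24e+08 = 1.02679 μs.
Transmission budget = 4.75 − 1.02679 = 3.72321 μs.
R ≥ L / t_tx = 66000 bits / 3.72321e-06 s = 17.7 Gbps.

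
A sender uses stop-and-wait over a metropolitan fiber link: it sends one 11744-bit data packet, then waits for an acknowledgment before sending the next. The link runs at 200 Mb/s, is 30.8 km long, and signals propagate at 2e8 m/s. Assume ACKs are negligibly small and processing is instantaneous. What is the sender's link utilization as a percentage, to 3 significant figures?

16.0 %

t_tx = L/R = 11744/200000000 = 5.872e-05 s.
t_prop = 30800/200000000 = 0.000154 s; RTT = 0.000308 s.
Cycle = t_tx + RTT = 0.00036672 s.
Utilization = t_tx / cycle = 5.872e-05/0.00036672 = 16.0 %.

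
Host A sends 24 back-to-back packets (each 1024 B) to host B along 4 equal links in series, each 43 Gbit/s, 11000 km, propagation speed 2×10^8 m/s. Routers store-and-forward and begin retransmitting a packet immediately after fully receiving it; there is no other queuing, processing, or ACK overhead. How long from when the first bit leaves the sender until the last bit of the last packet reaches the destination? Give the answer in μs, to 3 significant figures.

220000 μs

Per-hop transmission t_tx = L/R = 8192/43000000000 = 0.190512 μs.
Per-hop propagation t_prop = 11000000/200000000 = 55000 μs.
Pipeline fill: first packet needs 4·t_tx to clear all hops; remaining 23 packets each add one t_tx.
Total = (4+24-1)·t_tx + 4·t_prop = 27·0.190512 + 4·55000 = 220000 μs.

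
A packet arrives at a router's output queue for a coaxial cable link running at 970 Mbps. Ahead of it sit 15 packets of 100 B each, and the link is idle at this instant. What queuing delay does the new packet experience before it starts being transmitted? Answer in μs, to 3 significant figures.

12.4 μs

Each queued packet: L/R = 800/970000000 = 0.824742 μs.
15 queued → 12.3711 μs.
Queuing delay = 12.4 μs.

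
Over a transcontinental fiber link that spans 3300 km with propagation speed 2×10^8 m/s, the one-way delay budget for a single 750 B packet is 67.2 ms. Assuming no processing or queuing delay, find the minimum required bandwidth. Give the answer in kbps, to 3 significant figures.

L = 6000 bits.
Propagation delay = 3300000 / 200000000 = 16.5 ms.
Transmission budget = 67.2 − 16.5 = 50.7 ms.
R ≥ L / t_tx = 6000 bits / 0.0507 s = 118 kbps.

118 kbps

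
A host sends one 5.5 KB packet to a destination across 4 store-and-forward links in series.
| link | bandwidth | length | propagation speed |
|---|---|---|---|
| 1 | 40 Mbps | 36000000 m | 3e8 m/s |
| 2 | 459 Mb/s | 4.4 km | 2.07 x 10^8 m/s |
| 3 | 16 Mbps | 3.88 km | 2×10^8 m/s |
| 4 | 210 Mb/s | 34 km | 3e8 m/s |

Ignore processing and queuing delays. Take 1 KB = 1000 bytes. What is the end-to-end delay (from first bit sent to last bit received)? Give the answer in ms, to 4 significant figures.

124.3 ms

L = 44000 bits.
Transmission delays (L/R per hop): 1.1, 0.0958606, 2.75, 0.209524 ms; sum = 4.15538 ms.
Propagation delays (d/s per hop): 120, 0.021256, 0.0194, 0.113333 ms; sum = 120.154 ms.
End-to-end = 124.3 ms.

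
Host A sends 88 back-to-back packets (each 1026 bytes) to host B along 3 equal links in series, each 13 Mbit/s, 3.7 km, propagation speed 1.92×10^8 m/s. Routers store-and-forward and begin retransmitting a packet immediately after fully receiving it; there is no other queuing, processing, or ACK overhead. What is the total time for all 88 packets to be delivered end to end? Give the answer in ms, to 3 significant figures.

56.9 ms

Per-hop transmission t_tx = L/R = 8208/13000000 = 0.631385 ms.
Per-hop propagation t_prop = 3700/192000000 = 0.0192708 ms.
Pipeline fill: first packet needs 3·t_tx to clear all hops; remaining 87 packets each add one t_tx.
Total = (3+88-1)·t_tx + 3·t_prop = 90·0.631385 + 3·0.0192708 = 56.9 ms.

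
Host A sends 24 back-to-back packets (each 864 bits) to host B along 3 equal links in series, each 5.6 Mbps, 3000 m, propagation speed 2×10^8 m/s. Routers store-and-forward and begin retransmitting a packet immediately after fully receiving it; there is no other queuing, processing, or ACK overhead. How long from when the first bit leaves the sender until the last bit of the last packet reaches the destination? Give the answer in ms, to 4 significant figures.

4.056 ms

Per-hop transmission t_tx = L/R = 864/5600000 = 0.154286 ms.
Per-hop propagation t_prop = 3000/200000000 = 0.015 ms.
Pipeline fill: first packet needs 3·t_tx to clear all hops; remaining 23 packets each add one t_tx.
Total = (3+24-1)·t_tx + 3·t_prop = 26·0.154286 + 3·0.015 = 4.056 ms.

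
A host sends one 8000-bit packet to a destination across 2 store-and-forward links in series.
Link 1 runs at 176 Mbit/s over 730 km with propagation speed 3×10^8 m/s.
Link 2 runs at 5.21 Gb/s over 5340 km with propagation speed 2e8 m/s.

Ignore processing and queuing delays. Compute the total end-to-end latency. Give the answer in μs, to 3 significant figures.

29200 μs

Transmission delays (L/R per hop): 45.4545, 1.53551 μs; sum = 46.9901 μs.
Propagation delays (d/s per hop): 2433.33, 26700 μs; sum = 29133.3 μs.
End-to-end = 29200 μs.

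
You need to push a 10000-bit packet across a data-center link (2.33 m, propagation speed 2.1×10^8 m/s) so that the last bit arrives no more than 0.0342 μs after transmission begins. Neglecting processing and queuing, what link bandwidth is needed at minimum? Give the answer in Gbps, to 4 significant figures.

Propagation delay = 2.33 / 210000000 = 0.0110952 μs.
Transmission budget = 0.0342 − 0.0110952 = 0.0231048 μs.
R ≥ L / t_tx = 10000 bits / 2.31048e-08 s = 432.8 Gbps.

432.8 Gbps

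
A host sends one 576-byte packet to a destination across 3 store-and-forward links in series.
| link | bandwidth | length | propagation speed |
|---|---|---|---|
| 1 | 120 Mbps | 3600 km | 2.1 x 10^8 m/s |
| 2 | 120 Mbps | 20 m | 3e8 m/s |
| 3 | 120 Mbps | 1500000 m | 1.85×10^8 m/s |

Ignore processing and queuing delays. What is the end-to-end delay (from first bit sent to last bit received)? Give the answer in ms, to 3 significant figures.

L = 576 × 8 = 4608 bits.
Transmission delay per hop = L/R = 4608/120000000 = 0.0384 ms; 3 hops → 0.1152 ms.
Propagation delays (d/s per hop): 17.1429, 6.66667e-05, 8.10811 ms; sum = 25.251 ms.
End-to-end = 25.4 ms.

25.4 ms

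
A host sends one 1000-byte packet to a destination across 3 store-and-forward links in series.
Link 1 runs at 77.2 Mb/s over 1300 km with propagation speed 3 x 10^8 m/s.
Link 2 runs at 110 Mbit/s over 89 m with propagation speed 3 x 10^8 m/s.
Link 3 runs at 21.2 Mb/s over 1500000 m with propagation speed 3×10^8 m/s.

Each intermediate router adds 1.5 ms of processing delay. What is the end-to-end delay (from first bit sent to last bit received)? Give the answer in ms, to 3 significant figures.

12.9 ms

L = 1000 × 8 = 8000 bits.
Transmission delays (L/R per hop): 0.103627, 0.0727273, 0.377358 ms; sum = 0.553713 ms.
Propagation delays (d/s per hop): 4.33333, 0.000296667, 5 ms; sum = 9.33363 ms.
Processing at 2 router(s): 2 × 1.5 ms = 3 ms.
End-to-end = 12.9 ms.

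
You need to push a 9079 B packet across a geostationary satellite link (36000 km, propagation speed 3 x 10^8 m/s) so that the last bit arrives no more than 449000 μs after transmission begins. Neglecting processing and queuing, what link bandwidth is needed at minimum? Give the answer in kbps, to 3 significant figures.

221 kbps

L = 72632 bits.
Propagation delay = 36000000 / 300000000 = 120000 μs.
Transmission budget = 449000 − 120000 = 329000 μs.
R ≥ L / t_tx = 72632 bits / 0.329 s = 221 kbps.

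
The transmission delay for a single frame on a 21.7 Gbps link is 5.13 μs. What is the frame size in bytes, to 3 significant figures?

L = R × t_tx = 21700000000 b/s × 5.13e-06 s = 111321 bits.
In bytes: 111321 / 8 = 13900 bytes.

13900 bytes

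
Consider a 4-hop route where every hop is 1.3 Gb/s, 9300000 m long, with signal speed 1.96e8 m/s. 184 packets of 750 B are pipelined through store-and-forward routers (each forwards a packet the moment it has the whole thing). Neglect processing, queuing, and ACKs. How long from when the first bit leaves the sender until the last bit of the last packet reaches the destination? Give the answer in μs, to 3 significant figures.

191000 μs

Per-hop transmission t_tx = L/R = 6000/1300000000 = 4.61538 μs.
Per-hop propagation t_prop = 9300000/196000000 = 47449 μs.
Pipeline fill: first packet needs 4·t_tx to clear all hops; remaining 183 packets each add one t_tx.
Total = (4+184-1)·t_tx + 4·t_prop = 187·4.61538 + 4·47449 = 191000 μs.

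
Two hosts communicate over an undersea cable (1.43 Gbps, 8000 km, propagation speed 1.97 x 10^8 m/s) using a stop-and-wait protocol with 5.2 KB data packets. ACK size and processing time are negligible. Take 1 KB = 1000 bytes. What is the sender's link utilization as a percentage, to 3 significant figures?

t_tx = L/R = 41600/1430000000 = 2.90909e-05 s.
t_prop = 8000000/197000000 = 0.0406091 s; RTT = 0.0812183 s.
Cycle = t_tx + RTT = 0.0812474 s.
Utilization = t_tx / cycle = 2.90909e-05/0.0812474 = 0.0358 %.

0.0358 %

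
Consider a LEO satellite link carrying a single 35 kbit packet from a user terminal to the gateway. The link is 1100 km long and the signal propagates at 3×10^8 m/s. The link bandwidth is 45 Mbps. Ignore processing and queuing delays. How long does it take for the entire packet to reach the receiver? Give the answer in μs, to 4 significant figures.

L = 35000 bits.
Transmission delay = L/R = 35000 / 45000000 = 777.778 μs.
Propagation delay = d/s = 1100000 m / 300000000 m/s = 3666.67 μs.
Total = 4444 μs.

4444 μs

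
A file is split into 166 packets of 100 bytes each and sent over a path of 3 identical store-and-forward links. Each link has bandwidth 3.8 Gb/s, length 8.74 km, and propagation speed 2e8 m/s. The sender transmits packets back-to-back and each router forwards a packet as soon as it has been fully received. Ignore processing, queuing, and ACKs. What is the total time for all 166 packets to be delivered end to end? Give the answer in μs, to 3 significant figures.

166 μs

Per-hop transmission t_tx = L/R = 800/3800000000 = 0.210526 μs.
Per-hop propagation t_prop = 8740/200000000 = 43.7 μs.
Pipeline fill: first packet needs 3·t_tx to clear all hops; remaining 165 packets each add one t_tx.
Total = (3+166-1)·t_tx + 3·t_prop = 168·0.210526 + 3·43.7 = 166 μs.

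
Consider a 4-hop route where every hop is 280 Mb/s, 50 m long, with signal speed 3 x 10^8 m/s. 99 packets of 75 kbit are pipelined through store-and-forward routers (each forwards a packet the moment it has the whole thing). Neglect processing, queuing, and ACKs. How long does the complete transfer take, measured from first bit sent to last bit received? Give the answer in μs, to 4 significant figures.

Per-hop transmission t_tx = L/R = 75000/280000000 = 267.857 μs.
Per-hop propagation t_prop = 50/300000000 = 0.166667 μs.
Pipeline fill: first packet needs 4·t_tx to clear all hops; remaining 98 packets each add one t_tx.
Total = (4+99-1)·t_tx + 4·t_prop = 102·267.857 + 4·0.166667 = 27320 μs.

27320 μs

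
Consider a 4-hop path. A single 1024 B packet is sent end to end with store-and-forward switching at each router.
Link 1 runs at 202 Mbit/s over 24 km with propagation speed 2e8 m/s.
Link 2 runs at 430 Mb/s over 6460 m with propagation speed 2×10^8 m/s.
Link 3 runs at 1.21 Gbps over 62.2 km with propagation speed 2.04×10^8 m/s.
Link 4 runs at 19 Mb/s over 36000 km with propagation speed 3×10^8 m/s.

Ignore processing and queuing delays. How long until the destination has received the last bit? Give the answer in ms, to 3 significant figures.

121 ms

L = 1024 × 8 = 8192 bits.
Transmission delays (L/R per hop): 0.0405545, 0.0190512, 0.00677025, 0.431158 ms; sum = 0.497534 ms.
Propagation delays (d/s per hop): 0.12, 0.0323, 0.304902, 120 ms; sum = 120.457 ms.
End-to-end = 121 ms.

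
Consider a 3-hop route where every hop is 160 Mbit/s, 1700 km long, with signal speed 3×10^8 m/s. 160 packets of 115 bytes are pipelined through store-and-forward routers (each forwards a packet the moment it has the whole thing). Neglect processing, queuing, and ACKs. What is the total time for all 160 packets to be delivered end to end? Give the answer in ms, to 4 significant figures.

17.93 ms

Per-hop transmission t_tx = L/R = 920/160000000 = 0.00575 ms.
Per-hop propagation t_prop = 1700000/300000000 = 5.66667 ms.
Pipeline fill: first packet needs 3·t_tx to clear all hops; remaining 159 packets each add one t_tx.
Total = (3+160-1)·t_tx + 3·t_prop = 162·0.00575 + 3·5.66667 = 17.93 ms.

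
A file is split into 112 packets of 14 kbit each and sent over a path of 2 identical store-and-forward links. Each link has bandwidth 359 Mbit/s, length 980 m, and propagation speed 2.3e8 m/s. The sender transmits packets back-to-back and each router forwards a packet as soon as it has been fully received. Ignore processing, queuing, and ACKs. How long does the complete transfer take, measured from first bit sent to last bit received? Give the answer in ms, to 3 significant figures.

Per-hop transmission t_tx = L/R = 14000/359000000 = 0.0389972 ms.
Per-hop propagation t_prop = 980/2.3e+08 = 0.00426087 ms.
Pipeline fill: first packet needs 2·t_tx to clear all hops; remaining 111 packets each add one t_tx.
Total = (2+112-1)·t_tx + 2·t_prop = 113·0.0389972 + 2·0.00426087 = 4.42 ms.

4.42 ms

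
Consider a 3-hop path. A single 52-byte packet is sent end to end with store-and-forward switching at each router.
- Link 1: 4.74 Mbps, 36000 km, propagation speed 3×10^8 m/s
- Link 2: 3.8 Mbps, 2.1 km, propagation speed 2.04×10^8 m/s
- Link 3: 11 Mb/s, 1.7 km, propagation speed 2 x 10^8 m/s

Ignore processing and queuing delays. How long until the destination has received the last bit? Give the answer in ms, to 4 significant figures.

120.3 ms

L = 52 × 8 = 416 bits.
Transmission delays (L/R per hop): 0.0877637, 0.109474, 0.0378182 ms; sum = 0.235056 ms.
Propagation delays (d/s per hop): 120, 0.0102941, 0.0085 ms; sum = 120.019 ms.
End-to-end = 120.3 ms.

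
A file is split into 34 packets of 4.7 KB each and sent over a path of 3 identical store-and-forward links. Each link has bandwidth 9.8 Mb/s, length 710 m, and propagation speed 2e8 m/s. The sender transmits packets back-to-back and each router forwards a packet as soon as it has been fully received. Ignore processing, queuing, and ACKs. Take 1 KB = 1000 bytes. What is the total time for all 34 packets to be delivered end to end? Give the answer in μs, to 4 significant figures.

138100 μs

Per-hop transmission t_tx = L/R = 37600/9800000 = 3836.73 μs.
Per-hop propagation t_prop = 710/200000000 = 3.55 μs.
Pipeline fill: first packet needs 3·t_tx to clear all hops; remaining 33 packets each add one t_tx.
Total = (3+34-1)·t_tx + 3·t_prop = 36·3836.73 + 3·3.55 = 138100 μs.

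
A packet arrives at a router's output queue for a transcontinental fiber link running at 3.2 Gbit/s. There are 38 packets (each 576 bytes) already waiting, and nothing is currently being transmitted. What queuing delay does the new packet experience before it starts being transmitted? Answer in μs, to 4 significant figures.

Each queued packet: L/R = 4608/3200000000 = 1.44 μs.
38 queued → 54.72 μs.
Queuing delay = 54.72 μs.

54.72 μs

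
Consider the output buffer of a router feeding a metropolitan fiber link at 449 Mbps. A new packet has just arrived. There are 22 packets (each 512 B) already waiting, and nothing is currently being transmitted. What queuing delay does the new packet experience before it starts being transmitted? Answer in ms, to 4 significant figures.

0.2007 ms

Each queued packet: L/R = 4096/449000000 = 0.00912249 ms.
22 queued → 0.200695 ms.
Queuing delay = 0.2007 ms.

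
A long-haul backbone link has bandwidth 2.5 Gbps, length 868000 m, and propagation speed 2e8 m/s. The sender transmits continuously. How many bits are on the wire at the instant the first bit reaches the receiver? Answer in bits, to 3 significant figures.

Propagation delay = 868000 / 200000000 = 0.00434 s.
BDP = R × t_prop = 2500000000 × 0.00434 = 10850000 bits.

10900000 bits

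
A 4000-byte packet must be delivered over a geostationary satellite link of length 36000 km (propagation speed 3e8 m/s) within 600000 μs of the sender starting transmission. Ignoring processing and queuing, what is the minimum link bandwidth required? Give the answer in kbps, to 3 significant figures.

66.7 kbps

L = 32000 bits.
Propagation delay = 36000000 / 300000000 = 120000 μs.
Transmission budget = 600000 − 120000 = 480000 μs.
R ≥ L / t_tx = 32000 bits / 0.48 s = 66.7 kbps.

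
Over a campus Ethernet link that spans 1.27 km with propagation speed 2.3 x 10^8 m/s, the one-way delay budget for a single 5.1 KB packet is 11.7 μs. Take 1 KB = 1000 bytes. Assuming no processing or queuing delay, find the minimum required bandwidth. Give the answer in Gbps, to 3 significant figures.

6.60 Gbps

L = 40800 bits.
Propagation delay = 1270 / 2.3e+08 = 5.52174 μs.
Transmission budget = 11.7 − 5.52174 = 6.17826 μs.
R ≥ L / t_tx = 40800 bits / 6.17826e-06 s = 6.60 Gbps.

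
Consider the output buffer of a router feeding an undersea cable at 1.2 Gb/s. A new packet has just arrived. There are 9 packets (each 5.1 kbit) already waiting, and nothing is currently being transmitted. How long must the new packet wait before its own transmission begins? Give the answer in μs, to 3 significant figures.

38.3 μs

Each queued packet: L/R = 5100/1200000000 = 4.25 μs.
9 queued → 38.25 μs.
Queuing delay = 38.3 μs.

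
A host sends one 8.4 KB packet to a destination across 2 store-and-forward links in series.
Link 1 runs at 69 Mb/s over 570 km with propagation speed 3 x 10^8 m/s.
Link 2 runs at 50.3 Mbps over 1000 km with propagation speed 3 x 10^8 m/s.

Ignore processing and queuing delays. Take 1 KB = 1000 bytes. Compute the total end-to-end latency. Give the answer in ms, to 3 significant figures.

7.54 ms

L = 67200 bits.
Transmission delays (L/R per hop): 0.973913, 1.33598 ms; sum = 2.3099 ms.
Propagation delays (d/s per hop): 1.9, 3.33333 ms; sum = 5.23333 ms.
End-to-end = 7.54 ms.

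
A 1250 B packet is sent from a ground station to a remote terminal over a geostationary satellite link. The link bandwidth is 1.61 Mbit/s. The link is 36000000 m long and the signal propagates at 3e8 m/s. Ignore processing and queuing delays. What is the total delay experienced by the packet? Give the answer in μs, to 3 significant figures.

126000 μs

L = 1250 × 8 = 10000 bits.
Transmission delay = L/R = 10000 / 1610000 = 6211.18 μs.
Propagation delay = d/s = 36000000 m / 300000000 m/s = 120000 μs.
Total = 126000 μs.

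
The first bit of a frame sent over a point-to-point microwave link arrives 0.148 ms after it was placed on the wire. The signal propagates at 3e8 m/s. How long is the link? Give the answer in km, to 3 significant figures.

44.4 km

d = s × t_prop = 300000000 × 0.000148 = 44.4 km.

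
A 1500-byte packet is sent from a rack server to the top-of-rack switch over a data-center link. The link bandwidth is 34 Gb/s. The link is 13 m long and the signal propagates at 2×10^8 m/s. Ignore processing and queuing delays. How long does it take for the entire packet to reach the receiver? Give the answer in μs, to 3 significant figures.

L = 1500 × 8 = 12000 bits.
Transmission delay = L/R = 12000 / 34000000000 = 0.352941 μs.
Propagation delay = d/s = 13 m / 200000000 m/s = 0.065 μs.
Total = 0.418 μs.

0.418 μs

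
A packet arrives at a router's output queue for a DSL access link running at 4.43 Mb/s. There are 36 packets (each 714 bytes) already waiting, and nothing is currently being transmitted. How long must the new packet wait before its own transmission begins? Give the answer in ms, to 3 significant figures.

46.4 ms

Each queued packet: L/R = 5712/4430000 = 1.28939 ms.
36 queued → 46.4181 ms.
Queuing delay = 46.4 ms.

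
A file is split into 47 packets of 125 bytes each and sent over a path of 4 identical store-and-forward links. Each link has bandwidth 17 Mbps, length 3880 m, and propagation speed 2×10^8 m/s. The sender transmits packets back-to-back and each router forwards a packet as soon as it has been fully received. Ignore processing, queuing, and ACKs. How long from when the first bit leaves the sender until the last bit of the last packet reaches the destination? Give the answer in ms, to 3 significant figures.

Per-hop transmission t_tx = L/R = 1000/17000000 = 0.0588235 ms.
Per-hop propagation t_prop = 3880/200000000 = 0.0194 ms.
Pipeline fill: first packet needs 4·t_tx to clear all hops; remaining 46 packets each add one t_tx.
Total = (4+47-1)·t_tx + 4·t_prop = 50·0.0588235 + 4·0.0194 = 3.02 ms.

3.02 ms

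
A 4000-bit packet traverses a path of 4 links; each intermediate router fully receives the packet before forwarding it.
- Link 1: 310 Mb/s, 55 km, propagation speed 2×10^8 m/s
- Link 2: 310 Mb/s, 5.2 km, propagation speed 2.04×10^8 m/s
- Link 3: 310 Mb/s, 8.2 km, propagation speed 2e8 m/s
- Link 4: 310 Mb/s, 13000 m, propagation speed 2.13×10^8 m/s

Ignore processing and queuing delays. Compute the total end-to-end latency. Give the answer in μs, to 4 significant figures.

Transmission delay per hop = L/R = 4000/310000000 = 12.9032 μs; 4 hops → 51.6129 μs.
Propagation delays (d/s per hop): 275, 25.4902, 41, 61.0329 μs; sum = 402.523 μs.
End-to-end = 454.1 μs.

454.1 μs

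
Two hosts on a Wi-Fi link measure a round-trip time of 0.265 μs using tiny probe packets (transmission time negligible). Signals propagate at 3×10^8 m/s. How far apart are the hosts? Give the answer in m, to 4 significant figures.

One-way propagation = RTT/2 = 0.1325 μs.
d = s × t = 300000000 × 1.325e-07 = 39.75 m.

39.75 m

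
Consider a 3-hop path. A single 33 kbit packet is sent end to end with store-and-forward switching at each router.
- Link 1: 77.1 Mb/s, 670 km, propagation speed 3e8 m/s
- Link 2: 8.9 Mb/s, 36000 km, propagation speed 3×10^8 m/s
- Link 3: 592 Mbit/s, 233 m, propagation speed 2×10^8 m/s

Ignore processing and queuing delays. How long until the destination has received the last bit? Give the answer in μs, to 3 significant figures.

126000 μs

L = 33000 bits.
Transmission delays (L/R per hop): 428.016, 3707.87, 55.7432 μs; sum = 4191.62 μs.
Propagation delays (d/s per hop): 2233.33, 120000, 1.165 μs; sum = 122234 μs.
End-to-end = 126000 μs.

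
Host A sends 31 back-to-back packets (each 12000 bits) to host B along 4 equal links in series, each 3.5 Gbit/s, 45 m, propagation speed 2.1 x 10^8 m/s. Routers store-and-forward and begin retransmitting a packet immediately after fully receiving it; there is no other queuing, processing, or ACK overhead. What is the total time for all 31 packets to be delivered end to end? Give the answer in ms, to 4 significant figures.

Per-hop transmission t_tx = L/R = 12000/3500000000 = 0.00342857 ms.
Per-hop propagation t_prop = 45/210000000 = 0.000214286 ms.
Pipeline fill: first packet needs 4·t_tx to clear all hops; remaining 30 packets each add one t_tx.
Total = (4+31-1)·t_tx + 4·t_prop = 34·0.00342857 + 4·0.000214286 = 0.1174 ms.

0.1174 ms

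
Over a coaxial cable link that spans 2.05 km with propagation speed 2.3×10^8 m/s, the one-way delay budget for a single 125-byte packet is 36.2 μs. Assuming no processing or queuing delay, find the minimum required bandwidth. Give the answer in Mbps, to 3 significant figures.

L = 1000 bits.
Propagation delay = 2050 / 2.3e+08 = 8.91304 μs.
Transmission budget = 36.2 − 8.91304 = 27.287 μs.
R ≥ L / t_tx = 1000 bits / 2.7287e-05 s = 36.6 Mbps.

36.6 Mbps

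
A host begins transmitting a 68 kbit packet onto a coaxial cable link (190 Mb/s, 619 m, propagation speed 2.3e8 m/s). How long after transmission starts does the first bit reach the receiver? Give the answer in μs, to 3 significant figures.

First bit experiences only propagation delay: d/s = 619/2.3e+08 = 2.69 μs.

2.69 μs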